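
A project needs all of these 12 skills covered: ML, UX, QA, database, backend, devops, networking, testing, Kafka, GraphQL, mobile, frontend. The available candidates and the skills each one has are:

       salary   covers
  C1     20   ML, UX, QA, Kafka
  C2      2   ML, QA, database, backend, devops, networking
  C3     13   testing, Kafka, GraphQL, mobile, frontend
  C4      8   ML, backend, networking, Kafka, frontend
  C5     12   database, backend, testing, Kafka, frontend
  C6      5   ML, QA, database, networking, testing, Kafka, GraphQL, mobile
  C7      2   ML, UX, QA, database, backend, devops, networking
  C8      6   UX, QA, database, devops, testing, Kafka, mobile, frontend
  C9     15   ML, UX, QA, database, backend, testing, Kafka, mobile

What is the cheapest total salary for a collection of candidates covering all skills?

13

C2, C6, C8 cover every skill at salary 2 + 5 + 6 = 13.
Any cover uses at least 2 candidates; among all covering selections none totals below 13.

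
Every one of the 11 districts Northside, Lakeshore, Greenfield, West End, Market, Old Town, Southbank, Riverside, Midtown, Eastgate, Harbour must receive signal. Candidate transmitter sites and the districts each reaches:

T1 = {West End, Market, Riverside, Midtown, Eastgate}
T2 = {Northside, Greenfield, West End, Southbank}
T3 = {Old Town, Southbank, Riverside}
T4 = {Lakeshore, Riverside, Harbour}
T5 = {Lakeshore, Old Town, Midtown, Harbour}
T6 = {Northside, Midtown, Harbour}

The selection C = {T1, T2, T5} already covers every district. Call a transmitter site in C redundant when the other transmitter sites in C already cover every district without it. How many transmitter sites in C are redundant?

Drop T1: Market, Riverside, Eastgate uncovered — not redundant.
Drop T2: Northside, Greenfield, Southbank uncovered — not redundant.
Drop T5: Lakeshore, Old Town, Harbour uncovered — not redundant.
None of the transmitter sites in C is redundant.

0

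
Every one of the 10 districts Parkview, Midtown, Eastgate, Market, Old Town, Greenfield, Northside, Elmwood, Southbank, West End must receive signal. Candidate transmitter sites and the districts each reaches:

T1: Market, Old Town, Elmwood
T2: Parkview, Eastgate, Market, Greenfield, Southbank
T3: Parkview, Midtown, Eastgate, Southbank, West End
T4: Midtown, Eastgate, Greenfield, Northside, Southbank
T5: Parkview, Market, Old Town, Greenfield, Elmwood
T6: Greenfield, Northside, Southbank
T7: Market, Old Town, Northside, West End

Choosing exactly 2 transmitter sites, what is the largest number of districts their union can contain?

Choosing T3, T5 covers {Parkview, Midtown, Eastgate, Market, Old Town, Greenfield, Elmwood, Southbank, West End} — 9 districts.
No choice of 2 transmitter sites does better; here Northside is left uncovered.

9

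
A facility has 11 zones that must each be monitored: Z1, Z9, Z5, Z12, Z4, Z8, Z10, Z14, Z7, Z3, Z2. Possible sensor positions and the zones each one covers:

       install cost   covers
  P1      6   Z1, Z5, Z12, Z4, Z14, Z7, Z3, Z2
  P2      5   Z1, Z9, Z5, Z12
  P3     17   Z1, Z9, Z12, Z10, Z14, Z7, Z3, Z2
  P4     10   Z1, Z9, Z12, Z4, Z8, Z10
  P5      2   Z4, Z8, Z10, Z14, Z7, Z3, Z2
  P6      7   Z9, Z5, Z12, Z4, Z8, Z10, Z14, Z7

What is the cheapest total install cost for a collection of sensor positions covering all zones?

7

P2, P5 cover every zone at install cost 5 + 2 = 7.
Any cover uses at least 2 sensor positions; among all covering selections none totals below 7.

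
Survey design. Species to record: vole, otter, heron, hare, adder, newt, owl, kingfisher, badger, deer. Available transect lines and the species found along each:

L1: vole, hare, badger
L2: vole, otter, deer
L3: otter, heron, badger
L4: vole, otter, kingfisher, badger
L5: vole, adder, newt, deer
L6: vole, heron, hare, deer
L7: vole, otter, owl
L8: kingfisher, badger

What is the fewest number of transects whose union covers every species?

4

L4, L5, L6, L7 together cover {vole, otter, heron, hare, adder, newt, owl, kingfisher, badger, deer} — every species.
No 3 of the 8 transects cover everything (all 56 triples fall short), so 4 is minimum.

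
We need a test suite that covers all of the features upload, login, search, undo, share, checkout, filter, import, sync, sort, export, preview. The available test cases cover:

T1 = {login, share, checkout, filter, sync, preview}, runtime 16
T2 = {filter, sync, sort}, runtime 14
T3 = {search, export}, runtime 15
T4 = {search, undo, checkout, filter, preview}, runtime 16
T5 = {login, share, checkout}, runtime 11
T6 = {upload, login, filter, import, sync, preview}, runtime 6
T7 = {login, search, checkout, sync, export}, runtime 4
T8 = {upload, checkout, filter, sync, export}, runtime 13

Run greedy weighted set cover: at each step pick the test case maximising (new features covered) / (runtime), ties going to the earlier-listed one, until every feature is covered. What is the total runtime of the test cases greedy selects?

Pick 1: T7 adds 5 new (login, search, checkout, sync, export) at runtime 4 (ratio 5/4).
Pick 2: T6 adds 4 new (upload, filter, import, preview) at runtime 6 (ratio 4/6).
Pick 3: T5 adds 1 new (share) at runtime 11 (ratio 1/11).
Pick 4: T2 adds 1 new (sort) at runtime 14 (ratio 1/14).
Pick 5: T4 adds 1 new (undo) at runtime 16 (ratio 1/16).
Greedy total runtime: 4 + 6 + 11 + 14 + 16 = 51.

51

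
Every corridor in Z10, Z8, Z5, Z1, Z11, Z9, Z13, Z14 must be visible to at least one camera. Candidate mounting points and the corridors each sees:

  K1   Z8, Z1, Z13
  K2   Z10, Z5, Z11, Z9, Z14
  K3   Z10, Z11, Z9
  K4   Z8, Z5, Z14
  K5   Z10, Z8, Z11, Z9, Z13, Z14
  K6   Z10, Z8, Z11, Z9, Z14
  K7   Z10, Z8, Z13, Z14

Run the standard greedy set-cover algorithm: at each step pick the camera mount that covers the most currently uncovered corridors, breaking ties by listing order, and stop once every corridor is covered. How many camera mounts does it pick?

Pick 1: K5 covers 6 new corridors (Z10, Z8, Z11, Z9, Z13, Z14).
Pick 2: K1 covers 1 new corridors (Z1).
Pick 3: K2 covers 1 new corridors (Z5).
Greedy uses 3 camera mounts. (The true minimum is 2.)

3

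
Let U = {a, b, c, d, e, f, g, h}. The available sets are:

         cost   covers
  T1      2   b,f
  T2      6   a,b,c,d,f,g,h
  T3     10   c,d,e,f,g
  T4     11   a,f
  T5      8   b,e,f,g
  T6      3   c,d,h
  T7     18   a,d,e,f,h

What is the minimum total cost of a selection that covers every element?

14

T2, T5 cover every element at cost 6 + 8 = 14.
Any cover uses at least 2 sets; among all covering selections none totals below 14.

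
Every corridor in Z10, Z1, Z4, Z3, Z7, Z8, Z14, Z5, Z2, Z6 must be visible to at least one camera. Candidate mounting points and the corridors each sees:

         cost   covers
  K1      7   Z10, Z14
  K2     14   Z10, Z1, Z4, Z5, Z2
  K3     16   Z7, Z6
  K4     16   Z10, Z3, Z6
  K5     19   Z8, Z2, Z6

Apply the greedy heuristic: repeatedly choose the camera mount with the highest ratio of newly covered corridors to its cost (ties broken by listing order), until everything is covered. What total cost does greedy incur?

72

Pick 1: K2 adds 5 new (Z10, Z1, Z4, Z5, Z2) at cost 14 (ratio 5/14).
Pick 2: K1 adds 1 new (Z14) at cost 7 (ratio 1/7).
Pick 3: K3 adds 2 new (Z7, Z6) at cost 16 (ratio 2/16).
Pick 4: K4 adds 1 new (Z3) at cost 16 (ratio 1/16).
Pick 5: K5 adds 1 new (Z8) at cost 19 (ratio 1/19).
Greedy total cost: 14 + 7 + 16 + 16 + 19 = 72.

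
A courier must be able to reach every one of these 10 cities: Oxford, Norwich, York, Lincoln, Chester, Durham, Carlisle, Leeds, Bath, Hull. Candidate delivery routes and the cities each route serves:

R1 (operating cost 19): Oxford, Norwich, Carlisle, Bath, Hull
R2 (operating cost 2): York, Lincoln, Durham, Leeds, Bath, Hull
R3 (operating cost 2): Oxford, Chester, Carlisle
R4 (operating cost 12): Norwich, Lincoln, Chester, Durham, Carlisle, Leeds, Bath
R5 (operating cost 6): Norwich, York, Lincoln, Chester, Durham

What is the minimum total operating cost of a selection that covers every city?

R2, R3, R5 cover every city at operating cost 2 + 2 + 6 = 10.
Any cover uses at least 3 routes; among all covering selections none totals below 10.

10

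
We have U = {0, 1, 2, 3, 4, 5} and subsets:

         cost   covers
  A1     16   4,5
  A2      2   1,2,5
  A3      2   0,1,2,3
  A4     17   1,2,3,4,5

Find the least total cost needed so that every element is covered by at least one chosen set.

A1, A3 cover every element at cost 16 + 2 = 18.
Any cover uses at least 2 sets; among all covering selections none totals below 18.
Greedy by coverage-per-cost would pick A3, A2, A1 for 20 — worse than the optimum 18.

18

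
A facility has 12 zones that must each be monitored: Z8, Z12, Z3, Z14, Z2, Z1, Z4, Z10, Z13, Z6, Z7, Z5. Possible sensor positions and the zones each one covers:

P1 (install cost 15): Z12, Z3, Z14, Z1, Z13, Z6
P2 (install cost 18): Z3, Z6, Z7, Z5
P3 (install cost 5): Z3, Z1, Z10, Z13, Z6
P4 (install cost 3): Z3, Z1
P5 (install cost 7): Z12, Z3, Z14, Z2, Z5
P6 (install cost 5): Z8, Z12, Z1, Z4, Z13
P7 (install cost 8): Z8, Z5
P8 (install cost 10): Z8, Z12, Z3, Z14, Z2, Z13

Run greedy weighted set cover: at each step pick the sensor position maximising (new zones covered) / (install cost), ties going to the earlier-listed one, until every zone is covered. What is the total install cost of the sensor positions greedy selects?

Pick 1: P3 adds 5 new (Z3, Z1, Z10, Z13, Z6) at install cost 5 (ratio 5/5).
Pick 2: P6 adds 3 new (Z8, Z12, Z4) at install cost 5 (ratio 3/5).
Pick 3: P5 adds 3 new (Z14, Z2, Z5) at install cost 7 (ratio 3/7).
Pick 4: P2 adds 1 new (Z7) at install cost 18 (ratio 1/18).
Greedy total install cost: 5 + 5 + 7 + 18 = 35.

35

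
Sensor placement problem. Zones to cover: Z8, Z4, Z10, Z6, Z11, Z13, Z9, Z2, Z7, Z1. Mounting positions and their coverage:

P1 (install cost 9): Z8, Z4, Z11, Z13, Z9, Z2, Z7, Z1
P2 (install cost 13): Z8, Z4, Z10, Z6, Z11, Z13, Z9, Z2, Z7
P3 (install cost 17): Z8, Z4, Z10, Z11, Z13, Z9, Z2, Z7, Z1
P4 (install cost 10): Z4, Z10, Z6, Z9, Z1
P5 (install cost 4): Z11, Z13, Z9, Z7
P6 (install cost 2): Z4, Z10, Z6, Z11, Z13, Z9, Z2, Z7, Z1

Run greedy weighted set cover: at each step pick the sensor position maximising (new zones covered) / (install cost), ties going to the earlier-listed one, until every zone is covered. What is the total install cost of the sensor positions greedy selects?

11

Pick 1: P6 adds 9 new (Z4, Z10, Z6, Z11, Z13, Z9, Z2, Z7, Z1) at install cost 2 (ratio 9/2).
Pick 2: P1 adds 1 new (Z8) at install cost 9 (ratio 1/9).
Greedy total install cost: 2 + 9 = 11.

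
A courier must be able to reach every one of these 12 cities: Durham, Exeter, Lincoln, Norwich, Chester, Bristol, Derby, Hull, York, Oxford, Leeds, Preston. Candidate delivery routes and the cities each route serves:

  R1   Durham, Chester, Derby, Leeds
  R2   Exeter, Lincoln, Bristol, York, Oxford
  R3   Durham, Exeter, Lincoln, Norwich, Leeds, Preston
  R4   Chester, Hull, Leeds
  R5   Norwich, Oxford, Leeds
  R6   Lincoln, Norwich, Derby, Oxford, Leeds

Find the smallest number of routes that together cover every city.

4

R1, R2, R3, R4 together cover {Durham, Exeter, Lincoln, Norwich, Chester, Bristol, Derby, Hull, York, Oxford, Leeds, Preston} — every city.
No 3 of the 6 routes cover everything (all 20 triples fall short), so 4 is minimum.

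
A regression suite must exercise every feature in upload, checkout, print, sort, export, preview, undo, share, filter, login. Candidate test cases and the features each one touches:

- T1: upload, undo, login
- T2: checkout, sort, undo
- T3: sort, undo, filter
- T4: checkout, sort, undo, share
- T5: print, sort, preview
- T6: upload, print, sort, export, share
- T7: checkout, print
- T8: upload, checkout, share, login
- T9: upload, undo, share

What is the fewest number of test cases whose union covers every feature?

T3, T5, T6, T8 together cover {upload, checkout, print, sort, export, preview, undo, share, filter, login} — every feature.
No 3 of the 9 test cases cover everything (all 84 triples fall short), so 4 is minimum.
Greedy (largest uncovered first) would take T6, T1, T2, T3, T5 — 5 test cases — but 4 suffice.

4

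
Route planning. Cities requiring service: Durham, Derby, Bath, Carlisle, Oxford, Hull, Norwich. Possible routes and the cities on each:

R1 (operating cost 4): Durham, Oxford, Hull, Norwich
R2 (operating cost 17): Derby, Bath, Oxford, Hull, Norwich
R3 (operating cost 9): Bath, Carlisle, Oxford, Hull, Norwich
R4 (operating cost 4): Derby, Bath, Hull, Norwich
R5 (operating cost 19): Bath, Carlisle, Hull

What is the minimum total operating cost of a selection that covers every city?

17

R1, R3, R4 cover every city at operating cost 4 + 9 + 4 = 17.
Any cover uses at least 3 routes; among all covering selections none totals below 17.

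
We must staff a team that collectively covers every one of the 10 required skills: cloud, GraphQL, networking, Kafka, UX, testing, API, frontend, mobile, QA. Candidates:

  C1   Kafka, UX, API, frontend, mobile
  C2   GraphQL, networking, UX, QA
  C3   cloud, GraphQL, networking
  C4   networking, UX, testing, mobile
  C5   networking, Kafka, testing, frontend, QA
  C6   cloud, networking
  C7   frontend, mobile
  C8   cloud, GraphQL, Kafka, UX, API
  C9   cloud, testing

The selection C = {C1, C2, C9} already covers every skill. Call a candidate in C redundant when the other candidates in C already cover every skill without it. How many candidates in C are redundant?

0

Drop C1: Kafka, API, frontend, mobile uncovered — not redundant.
Drop C2: GraphQL, networking, QA uncovered — not redundant.
Drop C9: cloud, testing uncovered — not redundant.
None of the candidates in C is redundant.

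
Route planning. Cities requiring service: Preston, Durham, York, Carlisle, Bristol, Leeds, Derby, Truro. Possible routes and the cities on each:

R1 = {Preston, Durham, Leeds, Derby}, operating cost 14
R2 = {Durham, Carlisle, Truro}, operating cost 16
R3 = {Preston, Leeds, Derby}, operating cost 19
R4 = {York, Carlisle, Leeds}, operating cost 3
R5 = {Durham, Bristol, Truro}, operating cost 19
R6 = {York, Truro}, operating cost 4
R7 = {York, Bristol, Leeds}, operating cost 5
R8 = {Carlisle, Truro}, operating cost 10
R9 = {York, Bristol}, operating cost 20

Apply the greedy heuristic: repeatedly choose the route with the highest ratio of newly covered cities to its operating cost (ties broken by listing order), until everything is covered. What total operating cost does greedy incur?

Pick 1: R4 adds 3 new (York, Carlisle, Leeds) at operating cost 3 (ratio 3/3).
Pick 2: R6 adds 1 new (Truro) at operating cost 4 (ratio 1/4).
Pick 3: R1 adds 3 new (Preston, Durham, Derby) at operating cost 14 (ratio 3/14).
Pick 4: R7 adds 1 new (Bristol) at operating cost 5 (ratio 1/5).
Greedy total operating cost: 3 + 4 + 14 + 5 = 26.

26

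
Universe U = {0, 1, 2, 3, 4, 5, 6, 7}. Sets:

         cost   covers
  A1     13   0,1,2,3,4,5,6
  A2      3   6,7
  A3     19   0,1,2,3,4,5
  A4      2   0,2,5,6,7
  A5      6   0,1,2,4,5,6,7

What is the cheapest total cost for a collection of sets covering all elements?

15

A1, A4 cover every element at cost 13 + 2 = 15.
Any cover uses at least 2 sets; among all covering selections none totals below 15.
Greedy by coverage-per-cost would pick A4, A5, A1 for 21 — worse than the optimum 15.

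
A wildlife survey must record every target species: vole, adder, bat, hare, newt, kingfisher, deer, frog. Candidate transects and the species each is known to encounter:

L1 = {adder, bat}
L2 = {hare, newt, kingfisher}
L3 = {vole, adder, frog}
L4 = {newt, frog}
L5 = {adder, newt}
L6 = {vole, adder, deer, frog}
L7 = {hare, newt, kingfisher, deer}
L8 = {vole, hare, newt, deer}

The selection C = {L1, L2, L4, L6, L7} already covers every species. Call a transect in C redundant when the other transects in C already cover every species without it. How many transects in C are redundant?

Drop L1: bat uncovered — not redundant.
Drop L2: the rest still cover every species — redundant.
Drop L4: the rest still cover every species — redundant.
Drop L6: vole uncovered — not redundant.
Drop L7: the rest still cover every species — redundant.
3 redundant: L2, L4, L7.

3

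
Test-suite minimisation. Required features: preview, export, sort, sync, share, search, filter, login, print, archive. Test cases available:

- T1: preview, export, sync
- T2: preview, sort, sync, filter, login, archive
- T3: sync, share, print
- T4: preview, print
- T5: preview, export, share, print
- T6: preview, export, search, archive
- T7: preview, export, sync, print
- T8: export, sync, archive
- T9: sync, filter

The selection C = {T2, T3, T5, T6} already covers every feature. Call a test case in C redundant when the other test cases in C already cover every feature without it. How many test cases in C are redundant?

Drop T2: sort, filter, login uncovered — not redundant.
Drop T3: the rest still cover every feature — redundant.
Drop T5: the rest still cover every feature — redundant.
Drop T6: search uncovered — not redundant.
2 redundant: T3, T5.

2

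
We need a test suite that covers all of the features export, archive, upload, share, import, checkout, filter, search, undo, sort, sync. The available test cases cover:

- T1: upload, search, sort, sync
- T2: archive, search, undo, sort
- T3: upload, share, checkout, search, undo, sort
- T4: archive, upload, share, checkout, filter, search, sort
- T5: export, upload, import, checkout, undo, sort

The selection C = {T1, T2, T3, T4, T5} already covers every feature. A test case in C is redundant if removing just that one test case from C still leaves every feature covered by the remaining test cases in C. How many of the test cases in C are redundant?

Drop T1: sync uncovered — not redundant.
Drop T2: the rest still cover every feature — redundant.
Drop T3: the rest still cover every feature — redundant.
Drop T4: filter uncovered — not redundant.
Drop T5: export, import uncovered — not redundant.
2 redundant: T2, T3.

2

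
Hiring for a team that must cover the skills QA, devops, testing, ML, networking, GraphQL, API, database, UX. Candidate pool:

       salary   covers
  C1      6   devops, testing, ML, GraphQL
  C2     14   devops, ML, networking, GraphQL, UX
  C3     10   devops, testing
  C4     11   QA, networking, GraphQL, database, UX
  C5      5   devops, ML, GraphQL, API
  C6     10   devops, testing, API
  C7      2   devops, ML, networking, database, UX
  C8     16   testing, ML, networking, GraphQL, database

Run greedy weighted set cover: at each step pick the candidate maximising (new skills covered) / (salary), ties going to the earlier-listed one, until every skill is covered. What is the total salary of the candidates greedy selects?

Pick 1: C7 adds 5 new (devops, ML, networking, database, UX) at salary 2 (ratio 5/2).
Pick 2: C5 adds 2 new (GraphQL, API) at salary 5 (ratio 2/5).
Pick 3: C1 adds 1 new (testing) at salary 6 (ratio 1/6).
Pick 4: C4 adds 1 new (QA) at salary 11 (ratio 1/11).
Greedy total salary: 2 + 5 + 6 + 11 = 24. (The true optimum is 22, so greedy overshoots here.)

24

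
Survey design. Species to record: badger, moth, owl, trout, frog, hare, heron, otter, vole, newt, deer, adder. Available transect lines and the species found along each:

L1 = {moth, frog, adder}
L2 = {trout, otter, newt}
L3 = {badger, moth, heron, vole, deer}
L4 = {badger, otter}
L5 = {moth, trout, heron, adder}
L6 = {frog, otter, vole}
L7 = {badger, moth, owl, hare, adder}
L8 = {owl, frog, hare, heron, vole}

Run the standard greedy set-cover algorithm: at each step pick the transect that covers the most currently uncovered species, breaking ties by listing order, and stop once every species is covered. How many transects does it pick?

4

Pick 1: L3 covers 5 new species (badger, moth, heron, vole, deer).
Pick 2: L2 covers 3 new species (trout, otter, newt).
Pick 3: L7 covers 3 new species (owl, hare, adder).
Pick 4: L1 covers 1 new species (frog).
Greedy uses 4 transects.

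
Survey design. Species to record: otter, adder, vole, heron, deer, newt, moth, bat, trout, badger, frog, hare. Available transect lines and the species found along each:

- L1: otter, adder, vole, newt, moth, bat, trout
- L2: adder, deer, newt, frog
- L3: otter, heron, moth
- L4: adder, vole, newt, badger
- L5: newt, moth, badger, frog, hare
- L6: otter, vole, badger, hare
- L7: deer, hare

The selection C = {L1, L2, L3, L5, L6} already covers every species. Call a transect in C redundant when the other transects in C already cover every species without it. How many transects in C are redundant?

2

Drop L1: bat, trout uncovered — not redundant.
Drop L2: deer uncovered — not redundant.
Drop L3: heron uncovered — not redundant.
Drop L5: the rest still cover every species — redundant.
Drop L6: the rest still cover every species — redundant.
2 redundant: L5, L6.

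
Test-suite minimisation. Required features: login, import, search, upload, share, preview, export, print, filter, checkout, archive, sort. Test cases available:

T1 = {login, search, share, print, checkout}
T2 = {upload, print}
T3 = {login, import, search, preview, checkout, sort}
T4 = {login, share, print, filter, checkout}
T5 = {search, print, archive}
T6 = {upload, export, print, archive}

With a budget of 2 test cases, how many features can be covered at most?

Choosing T3, T6 covers {login, import, search, upload, preview, export, print, checkout, archive, sort} — 10 features.
No choice of 2 test cases does better; here share, filter are left uncovered.

10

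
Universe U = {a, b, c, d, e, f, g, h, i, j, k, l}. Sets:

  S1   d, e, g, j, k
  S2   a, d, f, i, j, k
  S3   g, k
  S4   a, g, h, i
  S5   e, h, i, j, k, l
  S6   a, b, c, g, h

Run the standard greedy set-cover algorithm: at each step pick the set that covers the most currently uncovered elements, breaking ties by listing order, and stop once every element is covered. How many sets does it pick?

Pick 1: S2 covers 6 new elements (a, d, f, i, j, k).
Pick 2: S6 covers 4 new elements (b, c, g, h).
Pick 3: S5 covers 2 new elements (e, l).
Greedy uses 3 sets.

3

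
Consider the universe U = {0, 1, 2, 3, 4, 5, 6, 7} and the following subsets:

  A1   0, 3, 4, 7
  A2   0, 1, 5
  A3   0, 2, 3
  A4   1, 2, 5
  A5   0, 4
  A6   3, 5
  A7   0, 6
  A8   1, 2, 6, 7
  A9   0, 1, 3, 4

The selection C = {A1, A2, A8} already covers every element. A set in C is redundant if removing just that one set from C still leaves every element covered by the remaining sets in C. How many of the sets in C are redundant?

Drop A1: 3, 4 uncovered — not redundant.
Drop A2: 5 uncovered — not redundant.
Drop A8: 2, 6 uncovered — not redundant.
None of the sets in C is redundant.

0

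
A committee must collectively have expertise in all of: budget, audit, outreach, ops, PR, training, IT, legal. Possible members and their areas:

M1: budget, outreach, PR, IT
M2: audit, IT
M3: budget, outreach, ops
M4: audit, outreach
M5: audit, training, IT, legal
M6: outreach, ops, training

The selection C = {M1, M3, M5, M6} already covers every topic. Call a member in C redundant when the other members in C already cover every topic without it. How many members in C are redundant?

2

Drop M1: PR uncovered — not redundant.
Drop M3: the rest still cover every topic — redundant.
Drop M5: audit, legal uncovered — not redundant.
Drop M6: the rest still cover every topic — redundant.
2 redundant: M3, M6.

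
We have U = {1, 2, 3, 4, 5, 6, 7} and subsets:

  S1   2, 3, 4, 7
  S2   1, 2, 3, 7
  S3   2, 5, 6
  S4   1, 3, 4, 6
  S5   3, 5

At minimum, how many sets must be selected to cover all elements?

S1, S2, S3 together cover {1, 2, 3, 4, 5, 6, 7} — every element.
No 2 of the 5 sets cover everything (all 10 pairs fall short), so 3 is minimum.

3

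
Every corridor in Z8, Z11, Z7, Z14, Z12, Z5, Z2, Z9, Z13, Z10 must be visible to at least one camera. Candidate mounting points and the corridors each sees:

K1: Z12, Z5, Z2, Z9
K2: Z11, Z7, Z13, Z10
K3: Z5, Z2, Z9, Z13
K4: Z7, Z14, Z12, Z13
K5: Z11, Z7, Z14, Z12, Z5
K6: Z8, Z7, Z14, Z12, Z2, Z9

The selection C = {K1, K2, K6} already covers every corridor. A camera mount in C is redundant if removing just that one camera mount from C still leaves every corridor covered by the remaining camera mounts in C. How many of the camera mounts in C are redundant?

Drop K1: Z5 uncovered — not redundant.
Drop K2: Z11, Z13, Z10 uncovered — not redundant.
Drop K6: Z8, Z14 uncovered — not redundant.
None of the camera mounts in C is redundant.

0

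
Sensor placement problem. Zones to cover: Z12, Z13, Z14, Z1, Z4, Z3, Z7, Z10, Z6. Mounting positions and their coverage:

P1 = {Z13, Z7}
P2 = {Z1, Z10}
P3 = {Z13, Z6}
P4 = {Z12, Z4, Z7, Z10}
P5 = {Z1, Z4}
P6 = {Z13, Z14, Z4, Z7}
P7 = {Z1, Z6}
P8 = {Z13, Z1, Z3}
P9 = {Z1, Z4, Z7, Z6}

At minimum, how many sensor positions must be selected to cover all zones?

4

P3, P4, P6, P8 together cover {Z12, Z13, Z14, Z1, Z4, Z3, Z7, Z10, Z6} — every zone.
No 3 of the 9 sensor positions cover everything (all 84 triples fall short), so 4 is minimum.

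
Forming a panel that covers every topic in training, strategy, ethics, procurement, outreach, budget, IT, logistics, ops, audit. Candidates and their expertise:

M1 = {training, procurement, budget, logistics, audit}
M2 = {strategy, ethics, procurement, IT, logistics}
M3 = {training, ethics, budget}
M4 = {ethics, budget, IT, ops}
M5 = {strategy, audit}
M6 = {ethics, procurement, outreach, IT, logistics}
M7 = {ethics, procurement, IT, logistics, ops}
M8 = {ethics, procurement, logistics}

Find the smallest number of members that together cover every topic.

4

M1, M2, M4, M6 together cover {training, strategy, ethics, procurement, outreach, budget, IT, logistics, ops, audit} — every topic.
No 3 of the 8 members cover everything (all 56 triples fall short), so 4 is minimum.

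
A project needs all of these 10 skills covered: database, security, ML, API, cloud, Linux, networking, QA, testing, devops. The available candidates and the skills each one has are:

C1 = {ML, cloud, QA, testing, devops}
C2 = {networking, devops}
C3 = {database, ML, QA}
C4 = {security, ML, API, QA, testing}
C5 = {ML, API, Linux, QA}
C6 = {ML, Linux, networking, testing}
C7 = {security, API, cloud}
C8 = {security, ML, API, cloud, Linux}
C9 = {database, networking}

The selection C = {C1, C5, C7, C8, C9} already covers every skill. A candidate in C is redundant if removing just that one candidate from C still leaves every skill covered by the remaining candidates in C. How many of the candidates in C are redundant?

3

Drop C1: testing, devops uncovered — not redundant.
Drop C5: the rest still cover every skill — redundant.
Drop C7: the rest still cover every skill — redundant.
Drop C8: the rest still cover every skill — redundant.
Drop C9: database, networking uncovered — not redundant.
3 redundant: C5, C7, C8.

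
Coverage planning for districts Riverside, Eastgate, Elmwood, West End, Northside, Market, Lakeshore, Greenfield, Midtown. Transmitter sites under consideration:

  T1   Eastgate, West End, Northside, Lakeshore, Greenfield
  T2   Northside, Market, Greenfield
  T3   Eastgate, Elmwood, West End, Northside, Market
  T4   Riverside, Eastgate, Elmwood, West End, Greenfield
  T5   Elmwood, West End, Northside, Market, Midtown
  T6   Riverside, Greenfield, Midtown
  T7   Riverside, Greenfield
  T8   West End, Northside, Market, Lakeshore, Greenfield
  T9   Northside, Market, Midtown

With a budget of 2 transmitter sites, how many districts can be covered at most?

8

Choosing T1, T5 covers {Eastgate, Elmwood, West End, Northside, Market, Lakeshore, Greenfield, Midtown} — 8 districts.
No choice of 2 transmitter sites does better; here Riverside is left uncovered.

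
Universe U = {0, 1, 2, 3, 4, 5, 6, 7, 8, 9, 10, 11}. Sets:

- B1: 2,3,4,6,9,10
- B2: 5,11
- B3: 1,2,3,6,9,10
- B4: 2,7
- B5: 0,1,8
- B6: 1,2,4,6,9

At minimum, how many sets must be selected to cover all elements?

4

B1, B2, B4, B5 together cover {0, 1, 2, 3, 4, 5, 6, 7, 8, 9, 10, 11} — every element.
No 3 of the 6 sets cover everything (all 20 triples fall short), so 4 is minimum.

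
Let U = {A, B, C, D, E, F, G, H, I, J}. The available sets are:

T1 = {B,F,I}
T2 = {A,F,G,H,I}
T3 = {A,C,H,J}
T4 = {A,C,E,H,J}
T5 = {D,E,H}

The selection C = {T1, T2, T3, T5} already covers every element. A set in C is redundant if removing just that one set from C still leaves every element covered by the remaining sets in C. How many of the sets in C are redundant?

0

Drop T1: B uncovered — not redundant.
Drop T2: G uncovered — not redundant.
Drop T3: C, J uncovered — not redundant.
Drop T5: D, E uncovered — not redundant.
None of the sets in C is redundant.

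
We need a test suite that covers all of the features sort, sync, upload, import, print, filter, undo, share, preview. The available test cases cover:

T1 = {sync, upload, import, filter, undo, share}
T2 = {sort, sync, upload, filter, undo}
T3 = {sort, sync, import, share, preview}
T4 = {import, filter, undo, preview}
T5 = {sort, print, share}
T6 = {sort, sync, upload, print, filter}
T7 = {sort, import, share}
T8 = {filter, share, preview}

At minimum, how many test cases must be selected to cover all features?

3

T1, T3, T5 together cover {sort, sync, upload, import, print, filter, undo, share, preview} — every feature.
No 2 of the 8 test cases cover everything (all 28 pairs fall short), so 3 is minimum.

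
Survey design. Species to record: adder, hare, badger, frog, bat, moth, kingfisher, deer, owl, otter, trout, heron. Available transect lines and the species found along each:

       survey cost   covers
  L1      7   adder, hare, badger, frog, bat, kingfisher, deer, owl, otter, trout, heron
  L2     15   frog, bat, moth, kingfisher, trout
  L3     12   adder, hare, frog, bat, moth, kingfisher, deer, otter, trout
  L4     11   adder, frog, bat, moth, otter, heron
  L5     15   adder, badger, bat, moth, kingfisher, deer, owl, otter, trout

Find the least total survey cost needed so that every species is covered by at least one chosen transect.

L1, L4 cover every species at survey cost 7 + 11 = 18.
Any cover uses at least 2 transects; among all covering selections none totals below 18.

18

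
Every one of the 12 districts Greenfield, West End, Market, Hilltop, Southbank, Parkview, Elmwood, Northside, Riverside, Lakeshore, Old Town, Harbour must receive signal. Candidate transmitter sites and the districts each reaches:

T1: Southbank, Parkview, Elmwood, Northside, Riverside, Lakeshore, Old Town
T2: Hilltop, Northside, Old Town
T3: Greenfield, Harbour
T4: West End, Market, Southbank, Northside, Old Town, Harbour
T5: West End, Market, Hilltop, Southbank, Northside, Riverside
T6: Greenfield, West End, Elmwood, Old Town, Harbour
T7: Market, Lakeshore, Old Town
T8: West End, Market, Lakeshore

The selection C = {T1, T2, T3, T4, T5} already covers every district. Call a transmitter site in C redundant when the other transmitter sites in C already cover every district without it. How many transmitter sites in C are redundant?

Drop T1: Parkview, Elmwood, Lakeshore uncovered — not redundant.
Drop T2: the rest still cover every district — redundant.
Drop T3: Greenfield uncovered — not redundant.
Drop T4: the rest still cover every district — redundant.
Drop T5: the rest still cover every district — redundant.
3 redundant: T2, T4, T5.

3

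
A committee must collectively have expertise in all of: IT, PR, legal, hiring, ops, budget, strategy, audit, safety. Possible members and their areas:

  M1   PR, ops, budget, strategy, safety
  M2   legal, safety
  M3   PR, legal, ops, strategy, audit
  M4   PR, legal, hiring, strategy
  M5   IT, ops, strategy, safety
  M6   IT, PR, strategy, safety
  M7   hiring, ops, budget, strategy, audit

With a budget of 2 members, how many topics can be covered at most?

8

Choosing M6, M7 covers {IT, PR, hiring, ops, budget, strategy, audit, safety} — 8 topics.
No choice of 2 members does better; here legal is left uncovered.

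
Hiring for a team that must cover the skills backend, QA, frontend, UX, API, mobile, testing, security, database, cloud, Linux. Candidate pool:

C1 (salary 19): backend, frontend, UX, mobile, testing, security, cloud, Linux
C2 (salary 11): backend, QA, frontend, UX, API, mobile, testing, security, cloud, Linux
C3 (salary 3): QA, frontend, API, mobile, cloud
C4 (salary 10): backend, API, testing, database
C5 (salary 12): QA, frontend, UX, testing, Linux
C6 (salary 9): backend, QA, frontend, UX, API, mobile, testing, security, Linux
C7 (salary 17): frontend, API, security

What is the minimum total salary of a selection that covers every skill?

C2, C4 cover every skill at salary 11 + 10 = 21.
Any cover uses at least 2 candidates; among all covering selections none totals below 21.

21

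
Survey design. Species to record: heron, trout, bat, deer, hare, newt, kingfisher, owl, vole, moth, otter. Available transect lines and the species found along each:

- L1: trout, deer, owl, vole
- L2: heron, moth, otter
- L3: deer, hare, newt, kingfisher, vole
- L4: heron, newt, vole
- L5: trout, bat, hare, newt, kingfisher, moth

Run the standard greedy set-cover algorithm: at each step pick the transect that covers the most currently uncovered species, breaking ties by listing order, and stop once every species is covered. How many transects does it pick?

3

Pick 1: L5 covers 6 new species (trout, bat, hare, newt, kingfisher, moth).
Pick 2: L1 covers 3 new species (deer, owl, vole).
Pick 3: L2 covers 2 new species (heron, otter).
Greedy uses 3 transects.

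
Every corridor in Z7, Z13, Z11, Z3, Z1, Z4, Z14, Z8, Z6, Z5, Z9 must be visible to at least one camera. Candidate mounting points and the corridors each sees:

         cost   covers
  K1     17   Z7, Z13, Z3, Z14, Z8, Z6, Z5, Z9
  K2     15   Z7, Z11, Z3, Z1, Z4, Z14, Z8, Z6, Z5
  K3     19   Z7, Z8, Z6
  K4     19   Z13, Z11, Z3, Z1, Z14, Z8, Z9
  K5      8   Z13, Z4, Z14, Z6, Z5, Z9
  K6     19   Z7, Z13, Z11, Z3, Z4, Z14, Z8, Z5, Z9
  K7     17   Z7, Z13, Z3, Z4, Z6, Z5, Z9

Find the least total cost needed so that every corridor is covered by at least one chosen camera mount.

23

K2, K5 cover every corridor at cost 15 + 8 = 23.
Any cover uses at least 2 camera mounts; among all covering selections none totals below 23.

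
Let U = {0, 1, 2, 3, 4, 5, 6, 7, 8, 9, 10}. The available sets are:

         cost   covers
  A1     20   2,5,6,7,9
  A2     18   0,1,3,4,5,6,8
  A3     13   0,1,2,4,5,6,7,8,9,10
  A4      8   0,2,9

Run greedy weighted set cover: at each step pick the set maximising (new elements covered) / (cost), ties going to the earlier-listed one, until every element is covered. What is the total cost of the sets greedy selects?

31

Pick 1: A3 adds 10 new (0, 1, 2, 4, 5, 6, 7, 8, 9, 10) at cost 13 (ratio 10/13).
Pick 2: A2 adds 1 new (3) at cost 18 (ratio 1/18).
Greedy total cost: 13 + 18 = 31.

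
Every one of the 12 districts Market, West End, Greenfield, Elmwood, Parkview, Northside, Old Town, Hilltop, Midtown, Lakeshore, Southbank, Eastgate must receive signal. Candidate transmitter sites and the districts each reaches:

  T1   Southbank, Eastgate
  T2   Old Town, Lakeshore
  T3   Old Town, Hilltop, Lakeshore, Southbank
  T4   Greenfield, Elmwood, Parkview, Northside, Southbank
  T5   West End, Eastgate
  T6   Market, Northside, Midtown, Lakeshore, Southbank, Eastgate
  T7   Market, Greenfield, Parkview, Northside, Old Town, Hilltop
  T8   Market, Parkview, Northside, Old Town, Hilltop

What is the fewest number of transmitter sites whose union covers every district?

T3, T4, T5, T6 together cover {Market, West End, Greenfield, Elmwood, Parkview, Northside, Old Town, Hilltop, Midtown, Lakeshore, Southbank, Eastgate} — every district.
No 3 of the 8 transmitter sites cover everything (all 56 triples fall short), so 4 is minimum.

4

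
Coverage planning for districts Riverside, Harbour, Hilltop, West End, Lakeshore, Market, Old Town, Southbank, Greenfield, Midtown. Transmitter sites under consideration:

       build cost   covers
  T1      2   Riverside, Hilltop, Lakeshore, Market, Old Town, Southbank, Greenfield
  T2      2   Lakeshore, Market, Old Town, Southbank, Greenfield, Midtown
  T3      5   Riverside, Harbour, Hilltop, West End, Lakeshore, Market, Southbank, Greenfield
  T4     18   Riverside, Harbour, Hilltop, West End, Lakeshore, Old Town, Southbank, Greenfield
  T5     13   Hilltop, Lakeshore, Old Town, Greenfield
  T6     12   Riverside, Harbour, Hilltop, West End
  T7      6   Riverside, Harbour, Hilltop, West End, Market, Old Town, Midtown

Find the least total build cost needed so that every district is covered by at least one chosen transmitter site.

7

T2, T3 cover every district at build cost 2 + 5 = 7.
Any cover uses at least 2 transmitter sites; among all covering selections none totals below 7.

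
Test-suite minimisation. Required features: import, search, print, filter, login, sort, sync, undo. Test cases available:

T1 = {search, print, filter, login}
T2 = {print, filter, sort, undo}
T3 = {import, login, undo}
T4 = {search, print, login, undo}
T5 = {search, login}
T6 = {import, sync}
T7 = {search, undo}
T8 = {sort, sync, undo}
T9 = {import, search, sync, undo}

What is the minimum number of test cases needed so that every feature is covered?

3

T1, T2, T6 together cover {import, search, print, filter, login, sort, sync, undo} — every feature.
No 2 of the 9 test cases cover everything (all 36 pairs fall short), so 3 is minimum.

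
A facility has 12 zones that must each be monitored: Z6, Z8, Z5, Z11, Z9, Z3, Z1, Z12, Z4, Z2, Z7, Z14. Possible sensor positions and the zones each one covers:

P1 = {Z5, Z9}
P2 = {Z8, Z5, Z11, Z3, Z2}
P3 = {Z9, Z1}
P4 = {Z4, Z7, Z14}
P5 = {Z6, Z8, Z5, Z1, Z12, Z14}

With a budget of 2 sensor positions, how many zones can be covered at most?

Choosing P2, P5 covers {Z6, Z8, Z5, Z11, Z3, Z1, Z12, Z2, Z14} — 9 zones.
No choice of 2 sensor positions does better; here Z9, Z4, Z7 are left uncovered.

9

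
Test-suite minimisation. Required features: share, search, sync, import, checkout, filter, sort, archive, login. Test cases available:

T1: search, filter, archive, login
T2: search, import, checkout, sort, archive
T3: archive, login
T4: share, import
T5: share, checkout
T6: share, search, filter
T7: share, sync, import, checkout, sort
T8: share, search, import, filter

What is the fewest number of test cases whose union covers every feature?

T1, T7 together cover {share, search, sync, import, checkout, filter, sort, archive, login} — every feature.
No single test case contains all 9 features, so 2 is optimal.
Greedy (largest uncovered first) would take T2, T1, T7 — 3 test cases — but 2 suffice.

2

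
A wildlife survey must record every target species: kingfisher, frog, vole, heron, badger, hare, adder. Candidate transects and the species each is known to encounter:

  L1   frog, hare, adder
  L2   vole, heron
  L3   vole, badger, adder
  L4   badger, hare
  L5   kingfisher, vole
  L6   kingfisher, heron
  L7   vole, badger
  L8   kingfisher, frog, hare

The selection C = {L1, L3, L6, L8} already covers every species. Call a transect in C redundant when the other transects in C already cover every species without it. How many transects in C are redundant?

Drop L1: the rest still cover every species — redundant.
Drop L3: vole, badger uncovered — not redundant.
Drop L6: heron uncovered — not redundant.
Drop L8: the rest still cover every species — redundant.
2 redundant: L1, L8.

2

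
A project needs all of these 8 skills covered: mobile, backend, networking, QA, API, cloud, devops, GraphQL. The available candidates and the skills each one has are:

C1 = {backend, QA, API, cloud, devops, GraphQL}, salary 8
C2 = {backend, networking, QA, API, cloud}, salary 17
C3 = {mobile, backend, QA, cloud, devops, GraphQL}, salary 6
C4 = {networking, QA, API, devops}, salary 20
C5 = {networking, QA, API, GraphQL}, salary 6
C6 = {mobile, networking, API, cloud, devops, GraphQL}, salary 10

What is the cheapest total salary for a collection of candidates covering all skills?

12

C3, C5 cover every skill at salary 6 + 6 = 12.
Any cover uses at least 2 candidates; among all covering selections none totals below 12.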